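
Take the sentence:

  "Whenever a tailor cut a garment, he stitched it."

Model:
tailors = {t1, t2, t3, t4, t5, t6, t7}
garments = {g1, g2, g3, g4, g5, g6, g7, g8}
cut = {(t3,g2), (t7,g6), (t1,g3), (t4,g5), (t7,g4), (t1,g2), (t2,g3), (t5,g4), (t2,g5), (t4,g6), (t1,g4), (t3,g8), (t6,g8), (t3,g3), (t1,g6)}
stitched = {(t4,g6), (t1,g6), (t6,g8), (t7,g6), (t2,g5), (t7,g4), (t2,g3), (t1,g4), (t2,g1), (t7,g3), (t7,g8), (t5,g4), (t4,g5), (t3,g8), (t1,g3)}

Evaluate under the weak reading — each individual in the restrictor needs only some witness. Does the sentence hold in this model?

True

"it" takes "a garment" as antecedent — a donkey pronoun bound across the clause boundary.
Weak reading: every tailor t with some cut-garment has at least one cut-garment g such that stitched(t,g).
Per tailor: t1:✓  t2:✓  t3:✓  t4:✓  t5:✓  t6:✓  t7:✓
Every tailor in the restrictor has a witness.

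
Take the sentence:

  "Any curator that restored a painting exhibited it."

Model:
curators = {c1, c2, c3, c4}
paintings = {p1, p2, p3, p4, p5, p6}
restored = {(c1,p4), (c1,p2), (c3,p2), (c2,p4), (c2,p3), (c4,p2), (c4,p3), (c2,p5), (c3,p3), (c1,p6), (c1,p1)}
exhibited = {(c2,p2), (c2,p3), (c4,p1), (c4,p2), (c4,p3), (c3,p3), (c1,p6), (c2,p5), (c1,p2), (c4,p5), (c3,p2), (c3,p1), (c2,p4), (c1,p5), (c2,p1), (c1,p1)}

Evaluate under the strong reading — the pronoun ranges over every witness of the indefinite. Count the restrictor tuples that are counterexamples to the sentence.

"it" takes "a painting" as antecedent — a donkey pronoun bound across the clause boundary.
Strong reading: for every (c,p) with restored(c,p), exhibited(c,p).
Restrictor pairs: (c1,p1) ✓  (c1,p2) ✓  (c1,p4) ✗  (c1,p6) ✓  (c2,p3) ✓  (c2,p4) ✓  (c2,p5) ✓  (c3,p2) ✓  (c3,p3) ✓  (c4,p2) ✓  (c4,p3) ✓
Counterexamples (restrictor pairs failing the scope): 1.

1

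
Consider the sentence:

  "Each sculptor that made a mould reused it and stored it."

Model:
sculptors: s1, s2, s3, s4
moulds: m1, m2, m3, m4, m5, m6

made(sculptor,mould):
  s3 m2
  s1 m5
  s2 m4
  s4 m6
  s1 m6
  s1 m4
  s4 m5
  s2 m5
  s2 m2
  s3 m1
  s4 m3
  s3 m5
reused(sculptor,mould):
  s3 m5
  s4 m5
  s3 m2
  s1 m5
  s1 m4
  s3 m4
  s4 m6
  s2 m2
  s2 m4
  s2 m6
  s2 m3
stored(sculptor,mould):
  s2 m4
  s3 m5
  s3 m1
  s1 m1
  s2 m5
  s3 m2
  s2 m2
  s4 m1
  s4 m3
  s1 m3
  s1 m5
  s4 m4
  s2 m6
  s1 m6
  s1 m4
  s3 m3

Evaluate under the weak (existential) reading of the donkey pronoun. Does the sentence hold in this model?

False

"it" takes "a mould" as antecedent — a donkey pronoun bound across the clause boundary.
Weak reading: every sculptor s with some made-mould has at least one made-mould m such that reused(s,m) ∧ stored(s,m).
Per sculptor: s1:✓  s2:✓  s3:✓  s4:✗
s4 has no witness among its made-moulds.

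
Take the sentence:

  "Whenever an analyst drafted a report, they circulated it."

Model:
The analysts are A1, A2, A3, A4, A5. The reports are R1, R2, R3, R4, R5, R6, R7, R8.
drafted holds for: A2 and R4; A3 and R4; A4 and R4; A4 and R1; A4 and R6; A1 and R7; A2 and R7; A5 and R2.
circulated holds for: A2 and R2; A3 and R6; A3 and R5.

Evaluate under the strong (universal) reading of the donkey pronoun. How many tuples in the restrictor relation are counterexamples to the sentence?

8

"it" takes "a report" as antecedent — a donkey pronoun bound across the clause boundary.
Strong reading: for every (a,r) with drafted(a,r), circulated(a,r).
Restrictor pairs: (A1,R7) ✗  (A2,R4) ✗  (A2,R7) ✗  (A3,R4) ✗  (A4,R1) ✗  (A4,R4) ✗  (A4,R6) ✗  (A5,R2) ✗
Counterexamples (restrictor pairs failing the scope): 8.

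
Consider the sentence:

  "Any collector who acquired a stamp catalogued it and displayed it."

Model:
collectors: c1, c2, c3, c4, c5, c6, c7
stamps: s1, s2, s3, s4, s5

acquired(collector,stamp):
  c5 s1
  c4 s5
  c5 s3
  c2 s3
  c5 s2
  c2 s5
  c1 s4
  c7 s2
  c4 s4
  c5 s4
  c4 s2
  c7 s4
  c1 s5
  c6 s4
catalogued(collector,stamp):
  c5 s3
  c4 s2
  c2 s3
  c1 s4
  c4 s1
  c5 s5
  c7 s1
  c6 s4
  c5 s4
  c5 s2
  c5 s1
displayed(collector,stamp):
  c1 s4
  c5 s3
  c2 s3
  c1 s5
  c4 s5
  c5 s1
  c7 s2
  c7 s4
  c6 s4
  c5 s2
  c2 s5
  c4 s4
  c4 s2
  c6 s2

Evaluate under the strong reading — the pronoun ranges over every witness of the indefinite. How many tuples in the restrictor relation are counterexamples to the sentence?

"it" takes "a stamp" as antecedent — a donkey pronoun bound across the clause boundary.
Strong reading: for every (c,s) with acquired(c,s), catalogued(c,s) ∧ displayed(c,s).
Restrictor pairs: (c1,s4) ✓  (c1,s5) ✗  (c2,s3) ✓  (c2,s5) ✗  (c4,s2) ✓  (c4,s4) ✗  (c4,s5) ✗  (c5,s1) ✓  (c5,s2) ✓  (c5,s3) ✓  (c5,s4) ✗  (c6,s4) ✓  (c7,s2) ✗  (c7,s4) ✗
Counterexamples (restrictor pairs failing the scope): 7.

7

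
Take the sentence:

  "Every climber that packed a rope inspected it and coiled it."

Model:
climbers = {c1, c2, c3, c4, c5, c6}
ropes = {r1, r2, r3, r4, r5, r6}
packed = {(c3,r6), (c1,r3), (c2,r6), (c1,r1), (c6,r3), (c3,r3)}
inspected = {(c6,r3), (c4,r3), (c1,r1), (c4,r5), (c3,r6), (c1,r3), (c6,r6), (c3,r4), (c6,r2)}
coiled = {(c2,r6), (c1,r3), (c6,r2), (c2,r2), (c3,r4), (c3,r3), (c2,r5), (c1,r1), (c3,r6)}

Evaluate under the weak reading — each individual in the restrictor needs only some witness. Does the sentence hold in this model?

False

"it" takes "a rope" as antecedent — a donkey pronoun bound across the clause boundary.
Weak reading: every climber c with some packed-rope has at least one packed-rope r such that inspected(c,r) ∧ coiled(c,r).
Per climber: c1:✓  c2:✗  c3:✓  c6:✗
c2 has no witness among its packed-ropes.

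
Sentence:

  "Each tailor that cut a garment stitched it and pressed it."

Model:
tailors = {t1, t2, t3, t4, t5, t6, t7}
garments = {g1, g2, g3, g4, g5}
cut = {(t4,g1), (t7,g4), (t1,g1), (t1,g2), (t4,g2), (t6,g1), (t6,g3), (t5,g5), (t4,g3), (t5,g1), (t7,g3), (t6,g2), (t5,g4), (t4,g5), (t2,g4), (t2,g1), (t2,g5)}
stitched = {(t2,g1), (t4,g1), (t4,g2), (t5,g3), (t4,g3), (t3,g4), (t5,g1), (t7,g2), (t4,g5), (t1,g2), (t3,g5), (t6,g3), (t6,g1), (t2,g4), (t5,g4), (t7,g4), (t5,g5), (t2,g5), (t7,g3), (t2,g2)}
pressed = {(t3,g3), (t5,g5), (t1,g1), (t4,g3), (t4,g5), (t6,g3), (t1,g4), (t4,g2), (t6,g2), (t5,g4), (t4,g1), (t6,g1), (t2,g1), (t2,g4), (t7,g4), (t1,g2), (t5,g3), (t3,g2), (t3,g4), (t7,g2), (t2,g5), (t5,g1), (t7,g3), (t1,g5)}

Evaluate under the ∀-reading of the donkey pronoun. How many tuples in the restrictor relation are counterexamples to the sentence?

2

"it" takes "a garment" as antecedent — a donkey pronoun bound across the clause boundary.
Strong reading: for every (t,g) with cut(t,g), stitched(t,g) ∧ pressed(t,g).
Restrictor pairs: (t1,g1) ✗  (t1,g2) ✓  (t2,g1) ✓  (t2,g4) ✓  (t2,g5) ✓  (t4,g1) ✓  (t4,g2) ✓  (t4,g3) ✓  (t4,g5) ✓  (t5,g1) ✓  (t5,g4) ✓  (t5,g5) ✓  (t6,g1) ✓  (t6,g2) ✗  (t6,g3) ✓  (t7,g3) ✓  (t7,g4) ✓
Counterexamples (restrictor pairs failing the scope): 2.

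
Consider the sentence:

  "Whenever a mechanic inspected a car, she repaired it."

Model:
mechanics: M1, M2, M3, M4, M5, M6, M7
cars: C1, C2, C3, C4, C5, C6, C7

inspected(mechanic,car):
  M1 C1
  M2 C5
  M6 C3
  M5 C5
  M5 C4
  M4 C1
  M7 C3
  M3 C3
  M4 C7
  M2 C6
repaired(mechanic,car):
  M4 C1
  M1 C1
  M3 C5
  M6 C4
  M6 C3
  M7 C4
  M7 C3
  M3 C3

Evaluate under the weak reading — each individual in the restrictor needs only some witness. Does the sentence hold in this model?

False

"it" takes "a car" as antecedent — a donkey pronoun bound across the clause boundary.
Weak reading: every mechanic m with some inspected-car has at least one inspected-car c such that repaired(m,c).
Per mechanic: M1:✓  M2:✗  M3:✓  M4:✓  M5:✗  M6:✓  M7:✓
M2 has no witness among its inspected-cars.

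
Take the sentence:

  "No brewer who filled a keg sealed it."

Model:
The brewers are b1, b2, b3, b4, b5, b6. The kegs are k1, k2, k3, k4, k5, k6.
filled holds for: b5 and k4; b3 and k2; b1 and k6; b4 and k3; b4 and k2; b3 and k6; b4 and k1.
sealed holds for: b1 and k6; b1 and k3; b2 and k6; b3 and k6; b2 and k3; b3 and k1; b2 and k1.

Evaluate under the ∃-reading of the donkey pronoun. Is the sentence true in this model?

"it" takes "a keg" as antecedent — a donkey pronoun bound across the clause boundary.
Truth condition: for no (b,k) with filled(b,k) does sealed(b,k) hold.
Restrictor pairs — does the scope hold? (b1,k6):holds  (b3,k2):fails  (b3,k6):holds  (b4,k1):fails  (b4,k2):fails  (b4,k3):fails  (b5,k4):fails
Scope holds for 2 pair(s), so the sentence is false.

False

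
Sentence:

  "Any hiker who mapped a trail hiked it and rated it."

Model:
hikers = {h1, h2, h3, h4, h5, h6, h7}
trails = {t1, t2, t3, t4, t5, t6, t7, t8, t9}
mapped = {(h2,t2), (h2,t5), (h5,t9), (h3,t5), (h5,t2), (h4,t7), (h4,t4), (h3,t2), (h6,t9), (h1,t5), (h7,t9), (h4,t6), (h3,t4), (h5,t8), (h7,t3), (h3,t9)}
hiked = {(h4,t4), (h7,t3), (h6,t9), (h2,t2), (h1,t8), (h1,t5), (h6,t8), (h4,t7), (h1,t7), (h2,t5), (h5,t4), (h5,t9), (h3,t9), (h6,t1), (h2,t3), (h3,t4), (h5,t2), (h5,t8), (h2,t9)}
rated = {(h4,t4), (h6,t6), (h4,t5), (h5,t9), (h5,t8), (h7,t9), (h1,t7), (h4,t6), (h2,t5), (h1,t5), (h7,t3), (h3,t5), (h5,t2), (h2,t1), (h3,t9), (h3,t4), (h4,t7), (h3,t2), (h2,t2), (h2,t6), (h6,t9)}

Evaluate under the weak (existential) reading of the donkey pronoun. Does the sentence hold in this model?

True

"it" takes "a trail" as antecedent — a donkey pronoun bound across the clause boundary.
Weak reading: every hiker h with some mapped-trail has at least one mapped-trail t such that hiked(h,t) ∧ rated(h,t).
Per hiker: h1:✓  h2:✓  h3:✓  h4:✓  h5:✓  h6:✓  h7:✓
Every hiker in the restrictor has a witness.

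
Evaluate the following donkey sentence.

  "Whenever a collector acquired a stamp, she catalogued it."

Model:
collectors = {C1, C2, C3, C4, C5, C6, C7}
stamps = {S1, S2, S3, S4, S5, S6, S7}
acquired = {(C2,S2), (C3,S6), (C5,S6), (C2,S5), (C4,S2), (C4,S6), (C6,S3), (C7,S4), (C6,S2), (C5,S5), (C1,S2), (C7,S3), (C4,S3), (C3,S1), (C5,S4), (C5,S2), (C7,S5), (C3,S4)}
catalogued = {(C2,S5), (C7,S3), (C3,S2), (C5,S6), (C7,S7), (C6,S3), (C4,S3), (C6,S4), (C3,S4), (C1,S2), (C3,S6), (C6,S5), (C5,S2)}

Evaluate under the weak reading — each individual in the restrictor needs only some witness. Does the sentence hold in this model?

True

"it" takes "a stamp" as antecedent — a donkey pronoun bound across the clause boundary.
Weak reading: every collector c with some acquired-stamp has at least one acquired-stamp s such that catalogued(c,s).
Per collector: C1:✓  C2:✓  C3:✓  C4:✓  C5:✓  C6:✓  C7:✓
Every collector in the restrictor has a witness.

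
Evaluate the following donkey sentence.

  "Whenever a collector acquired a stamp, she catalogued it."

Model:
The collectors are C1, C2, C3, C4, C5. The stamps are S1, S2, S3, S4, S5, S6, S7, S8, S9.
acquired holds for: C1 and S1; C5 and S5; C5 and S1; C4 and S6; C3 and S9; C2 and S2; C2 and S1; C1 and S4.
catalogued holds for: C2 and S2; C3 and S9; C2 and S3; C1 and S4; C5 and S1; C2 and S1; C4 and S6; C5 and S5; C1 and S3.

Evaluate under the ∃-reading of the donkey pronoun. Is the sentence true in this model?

"it" takes "a stamp" as antecedent — a donkey pronoun bound across the clause boundary.
Weak reading: every collector c with some acquired-stamp has at least one acquired-stamp s such that catalogued(c,s).
Per collector: C1:✓  C2:✓  C3:✓  C4:✓  C5:✓
Every collector in the restrictor has a witness.

True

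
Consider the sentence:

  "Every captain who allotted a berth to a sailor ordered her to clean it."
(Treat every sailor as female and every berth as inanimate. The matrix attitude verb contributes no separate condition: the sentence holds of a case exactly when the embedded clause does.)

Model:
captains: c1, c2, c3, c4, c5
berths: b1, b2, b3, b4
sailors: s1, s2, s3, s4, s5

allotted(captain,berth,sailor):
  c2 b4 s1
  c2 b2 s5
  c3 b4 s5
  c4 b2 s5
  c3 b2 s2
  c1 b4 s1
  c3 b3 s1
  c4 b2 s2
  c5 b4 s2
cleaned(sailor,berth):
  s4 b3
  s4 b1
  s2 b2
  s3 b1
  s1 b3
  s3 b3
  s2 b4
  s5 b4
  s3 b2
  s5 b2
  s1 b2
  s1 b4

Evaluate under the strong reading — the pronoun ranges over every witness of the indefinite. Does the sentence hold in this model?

True

"her" takes "a sailor" as antecedent and "it" takes "a berth"; both are donkey pronouns co-varying with the restrictor.
Strong reading: for every (c,b,s) with allotted(c,b,s), cleaned(s,b).
Restrictor triples: (c1,b4,s1)→cleaned(s1,b4) ✓  (c2,b2,s5)→cleaned(s5,b2) ✓  (c2,b4,s1)→cleaned(s1,b4) ✓  (c3,b2,s2)→cleaned(s2,b2) ✓  (c3,b3,s1)→cleaned(s1,b3) ✓  (c3,b4,s5)→cleaned(s5,b4) ✓  (c4,b2,s2)→cleaned(s2,b2) ✓  (c4,b2,s5)→cleaned(s5,b2) ✓  (c5,b4,s2)→cleaned(s2,b4) ✓
Every restrictor triple satisfies the scope.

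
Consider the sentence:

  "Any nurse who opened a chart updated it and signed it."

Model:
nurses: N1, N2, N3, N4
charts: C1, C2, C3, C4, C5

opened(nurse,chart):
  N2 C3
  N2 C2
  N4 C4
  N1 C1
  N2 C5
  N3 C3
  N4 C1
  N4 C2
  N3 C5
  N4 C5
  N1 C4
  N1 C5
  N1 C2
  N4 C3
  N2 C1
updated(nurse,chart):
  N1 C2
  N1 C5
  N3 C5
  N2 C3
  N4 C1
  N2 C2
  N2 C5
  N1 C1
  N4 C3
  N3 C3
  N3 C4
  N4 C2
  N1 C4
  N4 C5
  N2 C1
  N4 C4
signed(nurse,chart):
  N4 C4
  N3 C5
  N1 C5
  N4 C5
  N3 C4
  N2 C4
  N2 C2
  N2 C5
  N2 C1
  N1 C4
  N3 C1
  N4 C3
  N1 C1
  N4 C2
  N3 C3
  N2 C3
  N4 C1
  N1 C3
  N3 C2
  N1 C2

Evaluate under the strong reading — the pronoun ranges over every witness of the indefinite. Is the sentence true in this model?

"it" takes "a chart" as antecedent — a donkey pronoun bound across the clause boundary.
Strong reading: for every (n,c) with opened(n,c), updated(n,c) ∧ signed(n,c).
Restrictor pairs: (N1,C1) ✓  (N1,C2) ✓  (N1,C4) ✓  (N1,C5) ✓  (N2,C1) ✓  (N2,C2) ✓  (N2,C3) ✓  (N2,C5) ✓  (N3,C3) ✓  (N3,C5) ✓  (N4,C1) ✓  (N4,C2) ✓  (N4,C3) ✓  (N4,C4) ✓  (N4,C5) ✓
Every restrictor pair satisfies the scope.

True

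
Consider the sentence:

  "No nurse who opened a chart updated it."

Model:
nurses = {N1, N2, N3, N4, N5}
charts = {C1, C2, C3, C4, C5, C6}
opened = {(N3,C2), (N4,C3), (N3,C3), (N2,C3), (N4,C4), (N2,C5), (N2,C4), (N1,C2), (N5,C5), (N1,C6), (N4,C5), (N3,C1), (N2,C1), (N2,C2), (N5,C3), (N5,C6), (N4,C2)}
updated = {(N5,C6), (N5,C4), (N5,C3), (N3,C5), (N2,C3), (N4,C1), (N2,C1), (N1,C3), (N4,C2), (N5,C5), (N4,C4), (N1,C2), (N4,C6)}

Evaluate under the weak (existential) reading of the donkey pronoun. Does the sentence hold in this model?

"it" takes "a chart" as antecedent — a donkey pronoun bound across the clause boundary.
Truth condition: for no (n,c) with opened(n,c) does updated(n,c) hold.
Restrictor pairs — does the scope hold? (N1,C2):holds  (N1,C6):fails  (N2,C1):holds  (N2,C2):fails  (N2,C3):holds  (N2,C4):fails  (N2,C5):fails  (N3,C1):fails  (N3,C2):fails  (N3,C3):fails  (N4,C2):holds  (N4,C3):fails  (N4,C4):holds  (N4,C5):fails  (N5,C3):holds  (N5,C5):holds  (N5,C6):holds
Scope holds for 8 pair(s), so the sentence is false.

False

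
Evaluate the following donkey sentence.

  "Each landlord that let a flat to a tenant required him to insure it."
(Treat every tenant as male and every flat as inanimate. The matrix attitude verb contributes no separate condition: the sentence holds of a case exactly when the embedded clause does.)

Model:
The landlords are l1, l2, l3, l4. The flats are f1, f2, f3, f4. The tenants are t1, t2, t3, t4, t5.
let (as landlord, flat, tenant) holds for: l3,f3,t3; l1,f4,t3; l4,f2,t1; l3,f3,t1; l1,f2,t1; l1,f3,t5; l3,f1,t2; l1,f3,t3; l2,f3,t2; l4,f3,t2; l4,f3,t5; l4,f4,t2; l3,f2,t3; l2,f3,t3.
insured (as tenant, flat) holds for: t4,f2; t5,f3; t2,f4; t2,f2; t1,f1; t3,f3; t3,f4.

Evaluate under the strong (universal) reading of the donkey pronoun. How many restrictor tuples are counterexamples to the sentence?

"him" takes "a tenant" as antecedent and "it" takes "a flat"; both are donkey pronouns co-varying with the restrictor.
Strong reading: for every (l,f,t) with let(l,f,t), insured(t,f).
Restrictor triples: (l1,f2,t1)→insured(t1,f2) ✗  (l1,f3,t3)→insured(t3,f3) ✓  (l1,f3,t5)→insured(t5,f3) ✓  (l1,f4,t3)→insured(t3,f4) ✓  (l2,f3,t2)→insured(t2,f3) ✗  (l2,f3,t3)→insured(t3,f3) ✓  (l3,f1,t2)→insured(t2,f1) ✗  (l3,f2,t3)→insured(t3,f2) ✗  (l3,f3,t1)→insured(t1,f3) ✗  (l3,f3,t3)→insured(t3,f3) ✓  (l4,f2,t1)→insured(t1,f2) ✗  (l4,f3,t2)→insured(t2,f3) ✗  (l4,f3,t5)→insured(t5,f3) ✓  (l4,f4,t2)→insured(t2,f4) ✓
Counterexamples (restrictor triples failing the scope): 7.

7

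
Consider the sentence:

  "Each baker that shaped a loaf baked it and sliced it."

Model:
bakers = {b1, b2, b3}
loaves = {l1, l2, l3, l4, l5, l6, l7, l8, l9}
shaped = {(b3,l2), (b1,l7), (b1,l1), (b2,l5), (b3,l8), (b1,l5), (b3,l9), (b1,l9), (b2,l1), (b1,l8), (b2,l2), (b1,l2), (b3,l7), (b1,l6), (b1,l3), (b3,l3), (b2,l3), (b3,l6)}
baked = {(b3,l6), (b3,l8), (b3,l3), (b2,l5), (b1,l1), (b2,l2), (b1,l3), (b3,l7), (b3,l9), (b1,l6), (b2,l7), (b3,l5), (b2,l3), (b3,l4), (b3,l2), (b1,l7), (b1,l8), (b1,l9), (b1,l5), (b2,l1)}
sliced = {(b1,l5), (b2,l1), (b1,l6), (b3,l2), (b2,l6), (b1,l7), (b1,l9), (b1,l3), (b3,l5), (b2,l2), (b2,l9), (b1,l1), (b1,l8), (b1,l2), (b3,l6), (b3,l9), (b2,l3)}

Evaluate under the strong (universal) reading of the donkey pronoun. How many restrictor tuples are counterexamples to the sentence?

5

"it" takes "a loaf" as antecedent — a donkey pronoun bound across the clause boundary.
Strong reading: for every (b,l) with shaped(b,l), baked(b,l) ∧ sliced(b,l).
Restrictor pairs: (b1,l1) ✓  (b1,l2) ✗  (b1,l3) ✓  (b1,l5) ✓  (b1,l6) ✓  (b1,l7) ✓  (b1,l8) ✓  (b1,l9) ✓  (b2,l1) ✓  (b2,l2) ✓  (b2,l3) ✓  (b2,l5) ✗  (b3,l2) ✓  (b3,l3) ✗  (b3,l6) ✓  (b3,l7) ✗  (b3,l8) ✗  (b3,l9) ✓
Counterexamples (restrictor pairs failing the scope): 5.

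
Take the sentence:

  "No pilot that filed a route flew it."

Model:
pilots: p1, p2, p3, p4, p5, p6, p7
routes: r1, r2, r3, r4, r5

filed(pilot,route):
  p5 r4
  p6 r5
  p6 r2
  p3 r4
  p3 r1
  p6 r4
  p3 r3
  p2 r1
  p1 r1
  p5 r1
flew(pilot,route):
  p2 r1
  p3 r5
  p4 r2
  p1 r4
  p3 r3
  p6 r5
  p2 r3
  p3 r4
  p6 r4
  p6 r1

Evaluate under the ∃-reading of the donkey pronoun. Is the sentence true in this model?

"it" takes "a route" as antecedent — a donkey pronoun bound across the clause boundary.
Truth condition: for no (p,r) with filed(p,r) does flew(p,r) hold.
Restrictor pairs — does the scope hold? (p1,r1):fails  (p2,r1):holds  (p3,r1):fails  (p3,r3):holds  (p3,r4):holds  (p5,r1):fails  (p5,r4):fails  (p6,r2):fails  (p6,r4):holds  (p6,r5):holds
Scope holds for 5 pair(s), so the sentence is false.

False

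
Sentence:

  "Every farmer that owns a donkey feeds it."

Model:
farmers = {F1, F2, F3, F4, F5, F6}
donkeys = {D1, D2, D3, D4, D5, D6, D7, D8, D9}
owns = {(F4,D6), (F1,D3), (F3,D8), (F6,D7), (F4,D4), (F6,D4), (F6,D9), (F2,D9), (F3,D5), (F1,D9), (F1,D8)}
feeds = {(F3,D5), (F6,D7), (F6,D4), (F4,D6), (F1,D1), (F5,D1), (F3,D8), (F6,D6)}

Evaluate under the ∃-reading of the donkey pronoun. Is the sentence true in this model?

"it" takes "a donkey" as antecedent — a donkey pronoun bound across the clause boundary.
Weak reading: every farmer f with some owns-donkey has at least one owns-donkey d such that feeds(f,d).
Per farmer: F1:✗  F2:✗  F3:✓  F4:✓  F6:✓
F1 has no witness among its owns-donkeys.

False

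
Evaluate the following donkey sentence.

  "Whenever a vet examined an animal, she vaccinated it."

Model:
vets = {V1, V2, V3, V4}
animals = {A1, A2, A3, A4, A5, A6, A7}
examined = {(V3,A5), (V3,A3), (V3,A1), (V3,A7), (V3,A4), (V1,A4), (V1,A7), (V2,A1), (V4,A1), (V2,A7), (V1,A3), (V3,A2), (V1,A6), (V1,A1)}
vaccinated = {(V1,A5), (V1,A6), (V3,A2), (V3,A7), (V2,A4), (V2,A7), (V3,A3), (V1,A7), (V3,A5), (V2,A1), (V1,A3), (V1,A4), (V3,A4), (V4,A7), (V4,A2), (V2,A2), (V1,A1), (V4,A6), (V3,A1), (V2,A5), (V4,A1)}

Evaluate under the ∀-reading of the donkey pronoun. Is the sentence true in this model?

"it" takes "an animal" as antecedent — a donkey pronoun bound across the clause boundary.
Strong reading: for every (v,a) with examined(v,a), vaccinated(v,a).
Restrictor pairs: (V1,A1) ✓  (V1,A3) ✓  (V1,A4) ✓  (V1,A6) ✓  (V1,A7) ✓  (V2,A1) ✓  (V2,A7) ✓  (V3,A1) ✓  (V3,A2) ✓  (V3,A3) ✓  (V3,A4) ✓  (V3,A5) ✓  (V3,A7) ✓  (V4,A1) ✓
Every restrictor pair satisfies the scope.

True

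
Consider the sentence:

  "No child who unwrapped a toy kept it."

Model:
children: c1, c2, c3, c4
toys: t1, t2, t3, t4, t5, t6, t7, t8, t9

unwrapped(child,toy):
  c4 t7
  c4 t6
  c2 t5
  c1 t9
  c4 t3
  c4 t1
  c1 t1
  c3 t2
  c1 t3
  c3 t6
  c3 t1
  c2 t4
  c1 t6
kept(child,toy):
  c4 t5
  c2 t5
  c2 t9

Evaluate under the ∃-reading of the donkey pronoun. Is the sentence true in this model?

False

"it" takes "a toy" as antecedent — a donkey pronoun bound across the clause boundary.
Truth condition: for no (c,t) with unwrapped(c,t) does kept(c,t) hold.
Restrictor pairs — does the scope hold? (c1,t1):fails  (c1,t3):fails  (c1,t6):fails  (c1,t9):fails  (c2,t4):fails  (c2,t5):holds  (c3,t1):fails  (c3,t2):fails  (c3,t6):fails  (c4,t1):fails  (c4,t3):fails  (c4,t6):fails  (c4,t7):fails
Scope holds for 1 pair(s), so the sentence is false.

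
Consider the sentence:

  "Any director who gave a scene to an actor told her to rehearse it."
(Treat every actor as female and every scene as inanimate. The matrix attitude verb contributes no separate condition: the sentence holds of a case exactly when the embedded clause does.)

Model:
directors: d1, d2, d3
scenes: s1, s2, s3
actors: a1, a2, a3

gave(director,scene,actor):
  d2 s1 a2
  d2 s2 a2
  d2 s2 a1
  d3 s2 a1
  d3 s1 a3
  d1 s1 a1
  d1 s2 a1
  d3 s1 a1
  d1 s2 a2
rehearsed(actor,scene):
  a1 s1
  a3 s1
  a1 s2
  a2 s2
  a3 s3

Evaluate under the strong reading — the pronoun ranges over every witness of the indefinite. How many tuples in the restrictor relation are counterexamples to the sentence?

1

"her" takes "an actor" as antecedent and "it" takes "a scene"; both are donkey pronouns co-varying with the restrictor.
Strong reading: for every (d,s,a) with gave(d,s,a), rehearsed(a,s).
Restrictor triples: (d1,s1,a1)→rehearsed(a1,s1) ✓  (d1,s2,a1)→rehearsed(a1,s2) ✓  (d1,s2,a2)→rehearsed(a2,s2) ✓  (d2,s1,a2)→rehearsed(a2,s1) ✗  (d2,s2,a1)→rehearsed(a1,s2) ✓  (d2,s2,a2)→rehearsed(a2,s2) ✓  (d3,s1,a1)→rehearsed(a1,s1) ✓  (d3,s1,a3)→rehearsed(a3,s1) ✓  (d3,s2,a1)→rehearsed(a1,s2) ✓
Counterexamples (restrictor triples failing the scope): 1.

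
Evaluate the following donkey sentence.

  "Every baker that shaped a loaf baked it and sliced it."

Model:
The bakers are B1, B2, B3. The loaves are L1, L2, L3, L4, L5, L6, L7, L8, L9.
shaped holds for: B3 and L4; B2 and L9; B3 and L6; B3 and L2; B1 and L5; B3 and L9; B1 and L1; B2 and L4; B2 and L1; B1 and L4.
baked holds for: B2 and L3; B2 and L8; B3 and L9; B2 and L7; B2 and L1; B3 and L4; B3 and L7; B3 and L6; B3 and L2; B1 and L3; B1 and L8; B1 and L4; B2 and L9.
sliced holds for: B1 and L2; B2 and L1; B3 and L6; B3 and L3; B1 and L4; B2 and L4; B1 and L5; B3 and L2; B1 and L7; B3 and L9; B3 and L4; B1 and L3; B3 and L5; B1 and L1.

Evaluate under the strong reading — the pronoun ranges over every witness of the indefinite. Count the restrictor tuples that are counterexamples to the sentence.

"it" takes "a loaf" as antecedent — a donkey pronoun bound across the clause boundary.
Strong reading: for every (b,l) with shaped(b,l), baked(b,l) ∧ sliced(b,l).
Restrictor pairs: (B1,L1) ✗  (B1,L4) ✓  (B1,L5) ✗  (B2,L1) ✓  (B2,L4) ✗  (B2,L9) ✗  (B3,L2) ✓  (B3,L4) ✓  (B3,L6) ✓  (B3,L9) ✓
Counterexamples (restrictor pairs failing the scope): 4.

4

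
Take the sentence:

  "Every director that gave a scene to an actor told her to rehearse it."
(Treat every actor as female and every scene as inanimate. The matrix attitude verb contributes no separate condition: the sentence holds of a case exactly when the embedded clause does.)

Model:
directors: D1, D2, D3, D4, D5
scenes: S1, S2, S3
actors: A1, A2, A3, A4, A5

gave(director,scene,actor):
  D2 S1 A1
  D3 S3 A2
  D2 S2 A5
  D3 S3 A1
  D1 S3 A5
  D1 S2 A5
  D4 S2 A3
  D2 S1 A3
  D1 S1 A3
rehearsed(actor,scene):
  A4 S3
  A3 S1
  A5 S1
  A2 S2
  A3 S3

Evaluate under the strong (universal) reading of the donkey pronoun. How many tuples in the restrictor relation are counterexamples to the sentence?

7

"her" takes "an actor" as antecedent and "it" takes "a scene"; both are donkey pronouns co-varying with the restrictor.
Strong reading: for every (d,s,a) with gave(d,s,a), rehearsed(a,s).
Restrictor triples: (D1,S1,A3)→rehearsed(A3,S1) ✓  (D1,S2,A5)→rehearsed(A5,S2) ✗  (D1,S3,A5)→rehearsed(A5,S3) ✗  (D2,S1,A1)→rehearsed(A1,S1) ✗  (D2,S1,A3)→rehearsed(A3,S1) ✓  (D2,S2,A5)→rehearsed(A5,S2) ✗  (D3,S3,A1)→rehearsed(A1,S3) ✗  (D3,S3,A2)→rehearsed(A2,S3) ✗  (D4,S2,A3)→rehearsed(A3,S2) ✗
Counterexamples (restrictor triples failing the scope): 7.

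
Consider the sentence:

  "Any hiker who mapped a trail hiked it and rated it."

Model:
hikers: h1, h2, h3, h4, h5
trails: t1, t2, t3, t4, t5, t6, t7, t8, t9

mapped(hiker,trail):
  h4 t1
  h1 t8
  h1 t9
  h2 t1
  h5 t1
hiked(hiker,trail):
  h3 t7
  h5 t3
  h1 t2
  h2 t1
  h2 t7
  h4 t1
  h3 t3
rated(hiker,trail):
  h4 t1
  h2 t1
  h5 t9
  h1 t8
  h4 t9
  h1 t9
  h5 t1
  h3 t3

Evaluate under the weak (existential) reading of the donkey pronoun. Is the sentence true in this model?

"it" takes "a trail" as antecedent — a donkey pronoun bound across the clause boundary.
Weak reading: every hiker h with some mapped-trail has at least one mapped-trail t such that hiked(h,t) ∧ rated(h,t).
Per hiker: h1:✗  h2:✓  h4:✓  h5:✗
h1 has no witness among its mapped-trails.

False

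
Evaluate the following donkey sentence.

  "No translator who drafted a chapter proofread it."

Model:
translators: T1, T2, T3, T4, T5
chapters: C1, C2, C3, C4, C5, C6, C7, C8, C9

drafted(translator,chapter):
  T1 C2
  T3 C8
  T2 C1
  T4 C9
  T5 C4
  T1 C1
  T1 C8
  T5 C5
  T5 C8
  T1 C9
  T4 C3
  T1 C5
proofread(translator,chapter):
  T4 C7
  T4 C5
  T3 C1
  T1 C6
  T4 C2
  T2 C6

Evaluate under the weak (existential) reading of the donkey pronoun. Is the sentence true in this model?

"it" takes "a chapter" as antecedent — a donkey pronoun bound across the clause boundary.
Truth condition: for no (t,c) with drafted(t,c) does proofread(t,c) hold.
Restrictor pairs — does the scope hold? (T1,C1):fails  (T1,C2):fails  (T1,C5):fails  (T1,C8):fails  (T1,C9):fails  (T2,C1):fails  (T3,C8):fails  (T4,C3):fails  (T4,C9):fails  (T5,C4):fails  (T5,C5):fails  (T5,C8):fails
Scope holds for no restrictor pair, so the sentence is true.

True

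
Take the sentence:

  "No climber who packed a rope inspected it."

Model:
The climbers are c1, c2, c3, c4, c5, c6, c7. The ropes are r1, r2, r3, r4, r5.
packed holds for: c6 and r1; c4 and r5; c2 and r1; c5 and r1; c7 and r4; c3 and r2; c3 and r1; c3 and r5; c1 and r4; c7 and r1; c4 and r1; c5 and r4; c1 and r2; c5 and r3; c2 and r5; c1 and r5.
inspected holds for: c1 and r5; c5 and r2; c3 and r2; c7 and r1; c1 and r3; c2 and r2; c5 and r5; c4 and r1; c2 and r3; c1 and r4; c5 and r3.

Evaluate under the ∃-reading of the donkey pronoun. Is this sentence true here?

"it" takes "a rope" as antecedent — a donkey pronoun bound across the clause boundary.
Truth condition: for no (c,r) with packed(c,r) does inspected(c,r) hold.
Restrictor pairs — does the scope hold? (c1,r2):fails  (c1,r4):holds  (c1,r5):holds  (c2,r1):fails  (c2,r5):fails  (c3,r1):fails  (c3,r2):holds  (c3,r5):fails  (c4,r1):holds  (c4,r5):fails  (c5,r1):fails  (c5,r3):holds  (c5,r4):fails  (c6,r1):fails  (c7,r1):holds  (c7,r4):fails
Scope holds for 6 pair(s), so the sentence is false.

False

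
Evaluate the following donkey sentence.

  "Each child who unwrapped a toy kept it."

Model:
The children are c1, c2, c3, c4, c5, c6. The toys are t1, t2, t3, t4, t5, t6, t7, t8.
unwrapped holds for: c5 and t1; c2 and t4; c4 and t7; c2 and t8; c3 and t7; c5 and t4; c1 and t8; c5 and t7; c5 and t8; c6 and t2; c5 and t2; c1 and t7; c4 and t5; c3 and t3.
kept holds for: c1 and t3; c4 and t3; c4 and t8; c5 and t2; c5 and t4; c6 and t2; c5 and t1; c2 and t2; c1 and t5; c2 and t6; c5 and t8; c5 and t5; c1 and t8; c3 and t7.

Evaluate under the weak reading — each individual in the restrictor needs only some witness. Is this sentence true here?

"it" takes "a toy" as antecedent — a donkey pronoun bound across the clause boundary.
Weak reading: every child c with some unwrapped-toy has at least one unwrapped-toy t such that kept(c,t).
Per child: c1:✓  c2:✗  c3:✓  c4:✗  c5:✓  c6:✓
c2 has no witness among its unwrapped-toys.

False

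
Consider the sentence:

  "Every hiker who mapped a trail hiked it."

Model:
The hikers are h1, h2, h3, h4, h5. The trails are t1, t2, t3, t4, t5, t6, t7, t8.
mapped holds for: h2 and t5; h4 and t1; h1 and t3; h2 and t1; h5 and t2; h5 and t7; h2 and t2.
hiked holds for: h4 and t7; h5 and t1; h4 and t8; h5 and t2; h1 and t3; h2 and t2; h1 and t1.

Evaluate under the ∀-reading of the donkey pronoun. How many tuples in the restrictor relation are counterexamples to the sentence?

4

"it" takes "a trail" as antecedent — a donkey pronoun bound across the clause boundary.
Strong reading: for every (h,t) with mapped(h,t), hiked(h,t).
Restrictor pairs: (h1,t3) ✓  (h2,t1) ✗  (h2,t2) ✓  (h2,t5) ✗  (h4,t1) ✗  (h5,t2) ✓  (h5,t7) ✗
Counterexamples (restrictor pairs failing the scope): 4.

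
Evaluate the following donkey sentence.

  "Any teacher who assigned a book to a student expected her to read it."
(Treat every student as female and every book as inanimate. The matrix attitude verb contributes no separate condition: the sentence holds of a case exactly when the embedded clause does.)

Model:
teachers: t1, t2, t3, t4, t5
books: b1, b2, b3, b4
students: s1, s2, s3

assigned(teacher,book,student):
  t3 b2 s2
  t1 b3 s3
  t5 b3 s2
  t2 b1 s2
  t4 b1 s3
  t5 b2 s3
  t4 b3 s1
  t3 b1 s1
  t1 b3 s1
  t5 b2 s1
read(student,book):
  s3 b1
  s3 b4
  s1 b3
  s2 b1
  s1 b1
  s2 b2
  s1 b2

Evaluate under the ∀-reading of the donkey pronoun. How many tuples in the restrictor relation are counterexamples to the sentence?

3

"her" takes "a student" as antecedent and "it" takes "a book"; both are donkey pronouns co-varying with the restrictor.
Strong reading: for every (t,b,s) with assigned(t,b,s), read(s,b).
Restrictor triples: (t1,b3,s1)→read(s1,b3) ✓  (t1,b3,s3)→read(s3,b3) ✗  (t2,b1,s2)→read(s2,b1) ✓  (t3,b1,s1)→read(s1,b1) ✓  (t3,b2,s2)→read(s2,b2) ✓  (t4,b1,s3)→read(s3,b1) ✓  (t4,b3,s1)→read(s1,b3) ✓  (t5,b2,s1)→read(s1,b2) ✓  (t5,b2,s3)→read(s3,b2) ✗  (t5,b3,s2)→read(s2,b3) ✗
Counterexamples (restrictor triples failing the scope): 3.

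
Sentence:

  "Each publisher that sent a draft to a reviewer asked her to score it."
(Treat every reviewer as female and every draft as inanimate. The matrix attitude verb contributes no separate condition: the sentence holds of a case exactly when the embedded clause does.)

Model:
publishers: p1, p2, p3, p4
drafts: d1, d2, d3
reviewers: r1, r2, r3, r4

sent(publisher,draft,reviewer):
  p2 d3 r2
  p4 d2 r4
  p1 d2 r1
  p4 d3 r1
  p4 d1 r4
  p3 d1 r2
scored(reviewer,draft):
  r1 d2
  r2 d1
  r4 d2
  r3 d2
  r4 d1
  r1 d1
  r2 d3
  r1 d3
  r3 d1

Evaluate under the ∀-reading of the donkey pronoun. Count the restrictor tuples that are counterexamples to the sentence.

"her" takes "a reviewer" as antecedent and "it" takes "a draft"; both are donkey pronouns co-varying with the restrictor.
Strong reading: for every (p,d,r) with sent(p,d,r), scored(r,d).
Restrictor triples: (p1,d2,r1)→scored(r1,d2) ✓  (p2,d3,r2)→scored(r2,d3) ✓  (p3,d1,r2)→scored(r2,d1) ✓  (p4,d1,r4)→scored(r4,d1) ✓  (p4,d2,r4)→scored(r4,d2) ✓  (p4,d3,r1)→scored(r1,d3) ✓
Counterexamples (restrictor triples failing the scope): 0.

0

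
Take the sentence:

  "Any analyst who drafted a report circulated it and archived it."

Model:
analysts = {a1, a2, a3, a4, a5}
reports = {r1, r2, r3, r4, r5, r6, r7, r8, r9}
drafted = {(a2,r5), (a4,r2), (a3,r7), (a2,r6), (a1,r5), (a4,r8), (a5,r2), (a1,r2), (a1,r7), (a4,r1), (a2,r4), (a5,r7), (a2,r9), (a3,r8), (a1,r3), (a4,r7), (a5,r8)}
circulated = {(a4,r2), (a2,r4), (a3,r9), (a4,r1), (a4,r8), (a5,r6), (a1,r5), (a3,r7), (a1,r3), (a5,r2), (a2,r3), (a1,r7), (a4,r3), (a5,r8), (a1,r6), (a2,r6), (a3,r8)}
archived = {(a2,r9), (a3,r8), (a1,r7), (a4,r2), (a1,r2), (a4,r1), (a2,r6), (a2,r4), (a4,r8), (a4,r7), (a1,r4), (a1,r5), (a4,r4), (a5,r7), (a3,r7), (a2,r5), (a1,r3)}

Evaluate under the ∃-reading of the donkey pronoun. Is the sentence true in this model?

"it" takes "a report" as antecedent — a donkey pronoun bound across the clause boundary.
Weak reading: every analyst a with some drafted-report has at least one drafted-report r such that circulated(a,r) ∧ archived(a,r).
Per analyst: a1:✓  a2:✓  a3:✓  a4:✓  a5:✗
a5 has no witness among its drafted-reports.

False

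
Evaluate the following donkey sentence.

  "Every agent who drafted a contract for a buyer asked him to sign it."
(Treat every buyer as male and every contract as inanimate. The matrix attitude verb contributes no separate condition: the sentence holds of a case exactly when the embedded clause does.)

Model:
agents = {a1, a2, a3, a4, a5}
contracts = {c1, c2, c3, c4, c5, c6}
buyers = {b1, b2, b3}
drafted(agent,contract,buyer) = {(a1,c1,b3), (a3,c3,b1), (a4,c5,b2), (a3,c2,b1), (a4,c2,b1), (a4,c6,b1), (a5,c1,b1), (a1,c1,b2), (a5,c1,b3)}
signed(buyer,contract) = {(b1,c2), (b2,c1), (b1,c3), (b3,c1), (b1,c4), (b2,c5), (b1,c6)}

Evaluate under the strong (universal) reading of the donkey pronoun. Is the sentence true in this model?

False

"him" takes "a buyer" as antecedent and "it" takes "a contract"; both are donkey pronouns co-varying with the restrictor.
Strong reading: for every (a,c,b) with drafted(a,c,b), signed(b,c).
Restrictor triples: (a1,c1,b2)→signed(b2,c1) ✓  (a1,c1,b3)→signed(b3,c1) ✓  (a3,c2,b1)→signed(b1,c2) ✓  (a3,c3,b1)→signed(b1,c3) ✓  (a4,c2,b1)→signed(b1,c2) ✓  (a4,c5,b2)→signed(b2,c5) ✓  (a4,c6,b1)→signed(b1,c6) ✓  (a5,c1,b1)→signed(b1,c1) ✗  (a5,c1,b3)→signed(b3,c1) ✓
Counterexample: (a5,c1,b1) — signed(b1,c1) does not hold.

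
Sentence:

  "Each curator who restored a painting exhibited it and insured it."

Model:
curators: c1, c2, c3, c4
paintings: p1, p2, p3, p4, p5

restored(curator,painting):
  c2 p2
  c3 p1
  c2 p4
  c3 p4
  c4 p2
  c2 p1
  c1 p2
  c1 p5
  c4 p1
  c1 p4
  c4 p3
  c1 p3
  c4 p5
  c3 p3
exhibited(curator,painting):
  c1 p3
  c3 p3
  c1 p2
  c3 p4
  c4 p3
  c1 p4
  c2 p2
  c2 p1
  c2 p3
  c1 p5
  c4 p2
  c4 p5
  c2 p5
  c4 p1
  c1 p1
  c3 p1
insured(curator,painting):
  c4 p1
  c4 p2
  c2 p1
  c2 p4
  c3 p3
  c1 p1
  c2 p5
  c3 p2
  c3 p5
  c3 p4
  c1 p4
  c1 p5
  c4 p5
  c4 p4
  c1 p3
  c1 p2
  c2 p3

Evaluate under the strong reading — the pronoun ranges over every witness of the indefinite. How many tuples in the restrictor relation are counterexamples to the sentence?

"it" takes "a painting" as antecedent — a donkey pronoun bound across the clause boundary.
Strong reading: for every (c,p) with restored(c,p), exhibited(c,p) ∧ insured(c,p).
Restrictor pairs: (c1,p2) ✓  (c1,p3) ✓  (c1,p4) ✓  (c1,p5) ✓  (c2,p1) ✓  (c2,p2) ✗  (c2,p4) ✗  (c3,p1) ✗  (c3,p3) ✓  (c3,p4) ✓  (c4,p1) ✓  (c4,p2) ✓  (c4,p3) ✗  (c4,p5) ✓
Counterexamples (restrictor pairs failing the scope): 4.

4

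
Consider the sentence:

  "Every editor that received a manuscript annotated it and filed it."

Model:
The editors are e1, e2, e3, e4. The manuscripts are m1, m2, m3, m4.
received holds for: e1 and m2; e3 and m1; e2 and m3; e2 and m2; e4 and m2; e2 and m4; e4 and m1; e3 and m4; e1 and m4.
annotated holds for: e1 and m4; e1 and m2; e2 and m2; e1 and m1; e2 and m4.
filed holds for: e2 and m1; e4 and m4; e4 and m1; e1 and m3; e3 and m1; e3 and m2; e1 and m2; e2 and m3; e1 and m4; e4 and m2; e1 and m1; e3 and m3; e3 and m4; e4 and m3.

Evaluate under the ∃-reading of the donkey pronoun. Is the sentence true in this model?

"it" takes "a manuscript" as antecedent — a donkey pronoun bound across the clause boundary.
Weak reading: every editor e with some received-manuscript has at least one received-manuscript m such that annotated(e,m) ∧ filed(e,m).
Per editor: e1:✓  e2:✗  e3:✗  e4:✗
e2 has no witness among its received-manuscripts.

False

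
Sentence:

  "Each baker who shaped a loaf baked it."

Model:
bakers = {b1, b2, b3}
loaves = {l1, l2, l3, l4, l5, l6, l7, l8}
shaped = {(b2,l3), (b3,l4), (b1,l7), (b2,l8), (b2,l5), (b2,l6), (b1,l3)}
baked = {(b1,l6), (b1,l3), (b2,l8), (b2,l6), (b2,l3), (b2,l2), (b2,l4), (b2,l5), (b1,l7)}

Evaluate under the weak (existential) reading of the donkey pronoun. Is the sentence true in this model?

False

"it" takes "a loaf" as antecedent — a donkey pronoun bound across the clause boundary.
Weak reading: every baker b with some shaped-loaf has at least one shaped-loaf l such that baked(b,l).
Per baker: b1:✓  b2:✓  b3:✗
b3 has no witness among its shaped-loaves.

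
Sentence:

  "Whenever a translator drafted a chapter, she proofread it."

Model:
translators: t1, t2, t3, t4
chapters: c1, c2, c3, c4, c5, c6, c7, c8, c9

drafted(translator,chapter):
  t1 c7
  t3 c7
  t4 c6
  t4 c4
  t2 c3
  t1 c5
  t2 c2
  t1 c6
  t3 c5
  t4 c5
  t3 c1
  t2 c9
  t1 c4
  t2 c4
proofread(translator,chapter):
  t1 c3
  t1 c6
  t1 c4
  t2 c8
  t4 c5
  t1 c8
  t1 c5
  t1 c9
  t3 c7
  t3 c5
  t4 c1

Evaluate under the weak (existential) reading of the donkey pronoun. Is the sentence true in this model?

"it" takes "a chapter" as antecedent — a donkey pronoun bound across the clause boundary.
Weak reading: every translator t with some drafted-chapter has at least one drafted-chapter c such that proofread(t,c).
Per translator: t1:✓  t2:✗  t3:✓  t4:✓
t2 has no witness among its drafted-chapters.

False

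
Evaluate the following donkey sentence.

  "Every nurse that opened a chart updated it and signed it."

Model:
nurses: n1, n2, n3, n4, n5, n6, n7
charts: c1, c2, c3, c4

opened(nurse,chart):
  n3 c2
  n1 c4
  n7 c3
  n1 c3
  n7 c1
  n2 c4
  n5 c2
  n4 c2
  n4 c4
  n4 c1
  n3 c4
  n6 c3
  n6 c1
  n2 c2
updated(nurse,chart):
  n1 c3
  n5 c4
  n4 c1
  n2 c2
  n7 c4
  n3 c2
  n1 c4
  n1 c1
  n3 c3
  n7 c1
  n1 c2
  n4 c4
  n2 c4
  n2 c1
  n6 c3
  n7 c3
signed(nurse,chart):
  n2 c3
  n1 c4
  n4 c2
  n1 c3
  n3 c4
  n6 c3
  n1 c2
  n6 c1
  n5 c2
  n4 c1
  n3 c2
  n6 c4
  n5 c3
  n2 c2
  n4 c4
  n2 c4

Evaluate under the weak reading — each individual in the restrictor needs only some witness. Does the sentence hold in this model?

"it" takes "a chart" as antecedent — a donkey pronoun bound across the clause boundary.
Weak reading: every nurse n with some opened-chart has at least one opened-chart c such that updated(n,c) ∧ signed(n,c).
Per nurse: n1:✓  n2:✓  n3:✓  n4:✓  n5:✗  n6:✓  n7:✗
n5 has no witness among its opened-charts.

False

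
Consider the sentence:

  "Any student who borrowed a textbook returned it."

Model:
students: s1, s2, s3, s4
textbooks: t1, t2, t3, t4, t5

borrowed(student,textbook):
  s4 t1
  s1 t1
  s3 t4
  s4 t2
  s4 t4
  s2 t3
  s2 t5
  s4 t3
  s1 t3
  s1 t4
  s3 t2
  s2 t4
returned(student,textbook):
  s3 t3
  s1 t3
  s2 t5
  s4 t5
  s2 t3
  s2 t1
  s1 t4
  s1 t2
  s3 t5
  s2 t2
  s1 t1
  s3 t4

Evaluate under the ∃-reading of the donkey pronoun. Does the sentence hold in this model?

"it" takes "a textbook" as antecedent — a donkey pronoun bound across the clause boundary.
Weak reading: every student s with some borrowed-textbook has at least one borrowed-textbook t such that returned(s,t).
Per student: s1:✓  s2:✓  s3:✓  s4:✗
s4 has no witness among its borrowed-textbooks.

False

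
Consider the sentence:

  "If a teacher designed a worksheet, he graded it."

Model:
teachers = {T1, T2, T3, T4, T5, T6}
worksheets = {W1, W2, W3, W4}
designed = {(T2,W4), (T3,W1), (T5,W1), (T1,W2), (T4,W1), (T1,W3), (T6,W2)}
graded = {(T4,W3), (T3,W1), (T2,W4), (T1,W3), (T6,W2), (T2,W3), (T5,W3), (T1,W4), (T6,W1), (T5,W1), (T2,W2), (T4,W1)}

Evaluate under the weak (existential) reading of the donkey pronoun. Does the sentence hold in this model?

True

"it" takes "a worksheet" as antecedent — a donkey pronoun bound across the clause boundary.
Weak reading: every teacher t with some designed-worksheet has at least one designed-worksheet w such that graded(t,w).
Per teacher: T1:✓  T2:✓  T3:✓  T4:✓  T5:✓  T6:✓
Every teacher in the restrictor has a witness.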